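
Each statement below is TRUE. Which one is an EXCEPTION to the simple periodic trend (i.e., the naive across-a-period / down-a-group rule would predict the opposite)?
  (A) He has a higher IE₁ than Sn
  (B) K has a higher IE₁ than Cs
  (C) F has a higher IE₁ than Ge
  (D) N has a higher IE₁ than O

(D)

The general trend: IE₁ increases across a period and decreases down a group.
(A) He (period 1, group 18) vs Sn (period 5, group 14): the stated order agrees with the simple trend.
(B) K (period 4, group 1) vs Cs (period 6, group 1): the stated order agrees with the simple trend.
(C) F (period 2, group 17) vs Ge (period 4, group 14): the stated order agrees with the simple trend.
(D) N (period 2, group 15) vs O (period 2, group 16): the stated order contradicts the simple trend.
The exception is (D): pairing an electron in O's 2p⁴ costs repulsion energy, so O ionizes more easily than half-filled N (2p³).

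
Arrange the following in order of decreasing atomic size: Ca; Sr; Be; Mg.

Be is in period 2, group 2; Mg is in period 3, group 2; Ca is in period 4, group 2; Sr is in period 5, group 2.
Moving right in a period, electrons are added to the same shell under a stronger nuclear pull, so atoms get smaller; moving down, a new shell is opened and atoms get larger.
All are in group 2, so atomic radius increases down the group.
So from largest to smallest: Sr > Ca > Mg > Be.

Sr > Ca > Mg > Be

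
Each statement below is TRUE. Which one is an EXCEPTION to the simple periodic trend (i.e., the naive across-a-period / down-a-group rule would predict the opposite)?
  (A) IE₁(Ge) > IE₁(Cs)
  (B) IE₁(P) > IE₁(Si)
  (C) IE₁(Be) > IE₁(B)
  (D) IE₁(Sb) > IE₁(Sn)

(C)

The general trend: first ionisation energy increases across a period and decreases down a group.
(A) Ge (period 4, group 14) vs Cs (period 6, group 1): the stated order agrees with the simple trend.
(B) P (period 3, group 15) vs Si (period 3, group 14): the stated order agrees with the simple trend.
(C) Be (period 2, group 2) vs B (period 2, group 13): the stated order contradicts the simple trend.
(D) Sb (period 5, group 15) vs Sn (period 5, group 14): the stated order agrees with the simple trend.
The exception is (C): removing B's lone 2p electron is easier than breaking Be's filled 2s².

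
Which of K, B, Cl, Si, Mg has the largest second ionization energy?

After 1 electron has been removed, what remains? K⁺ is the bare [Ar] core; B⁺ still has 2 valence electrons; Cl⁺ still has 6 valence electrons; Si⁺ still has 3 valence electrons; Mg⁺ still has 1 valence electron.
Breaking into a closed-shell core is much more expensive than removing a leftover valence electron — K has the largest IE_2 here.
Valence configurations: B⁺ [He]2s², Cl⁺ [Ne]3s²3p⁴, Si⁺ [Ne]3s²3p¹, Mg⁺ [Ne]3s¹.
Tabulated IE_2 (kJ/mol): K 3052, B 2427, Cl 2298, Si 1577, Mg 1451.
Hence IE_2: Mg < Si < Cl < B < K.

K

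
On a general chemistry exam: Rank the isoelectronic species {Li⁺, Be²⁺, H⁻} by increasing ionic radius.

Be²⁺, Li⁺, H⁻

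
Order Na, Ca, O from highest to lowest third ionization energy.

IE_3 is the cost of taking one more electron from the +2 cation: Na²⁺ is already 1 electron into the core; Ca²⁺ is the bare [Ar] core; O²⁺ still has 4 valence electrons.
Usually core removal costs more than valence removal, but here the competition is close: a tightly held n=2 valence electron can cost more to remove than an n=3 core electron, so the actual values have to decide it.
The numbers (kJ/mol): Na 6910, Ca 4912, O 5300.
Hence IE_3: Ca < O < Na.

Na, O, Ca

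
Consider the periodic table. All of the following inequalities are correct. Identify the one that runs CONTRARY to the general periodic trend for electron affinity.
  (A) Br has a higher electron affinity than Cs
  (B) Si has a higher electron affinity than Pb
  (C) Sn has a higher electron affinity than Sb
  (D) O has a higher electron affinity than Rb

The general trend: electron affinity increases across a period and decreases down a group.
(A) Br (period 4, group 17) vs Cs (period 6, group 1): the stated order agrees with the simple trend.
(B) Si (period 3, group 14) vs Pb (period 6, group 14): the stated order agrees with the simple trend.
(C) Sn (period 5, group 14) vs Sb (period 5, group 15): the stated order contradicts the simple trend.
(D) O (period 2, group 16) vs Rb (period 5, group 1): the stated order agrees with the simple trend.
The exception is (C): adding an electron to Sb's half-filled 5p³ is unfavourable, so Sn has the more exothermic EA.

(C)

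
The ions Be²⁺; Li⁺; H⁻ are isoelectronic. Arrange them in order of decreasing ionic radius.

H⁻, Li⁺, Be²⁺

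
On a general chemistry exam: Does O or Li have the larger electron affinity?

O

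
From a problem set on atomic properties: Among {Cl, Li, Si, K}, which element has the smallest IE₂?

Si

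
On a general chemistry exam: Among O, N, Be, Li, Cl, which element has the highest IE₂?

The second ionization energy removes an electron from the +1 ion. For each element: O⁺ still has 5 valence electrons; N⁺ still has 4 valence electrons; Be⁺ still has 1 valence electron; Li⁺ is the bare [He] core; Cl⁺ still has 6 valence electrons.
Core electrons are held far more tightly than valence electrons, so Li tops the IE_2 order.
Valence configurations: O⁺ [He]2s²2p³, N⁺ [He]2s²2p², Be⁺ [He]2s¹, Cl⁺ [Ne]3s²3p⁴.
Tabulated IE_2 (kJ/mol): O 3388, N 2856, Be 1757, Li 7298, Cl 2298.
Overall IE_2 order: Be < Cl < N < O < Li.

Li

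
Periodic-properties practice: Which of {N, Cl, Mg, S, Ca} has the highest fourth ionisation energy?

IE_4 is the cost of taking one more electron from the +3 cation: N³⁺ still has 2 valence electrons; Cl³⁺ still has 4 valence electrons; Mg³⁺ is already 1 electron into the core; S³⁺ still has 3 valence electrons; Ca³⁺ is already 1 electron into the core.
Usually core removal costs more than valence removal, but here the competition is close: a tightly held n=2 valence electron can cost more to remove than an n=3 core electron, so the actual values have to decide it.
Valence configurations: N³⁺ [He]2s², Cl³⁺ [Ne]3s²3p², S³⁺ [Ne]3s²3p¹.
The numbers (kJ/mol): N 7475, Cl 5159, Mg 10543, S 4556, Ca 6491.
So the fourth ionization energies run S < Cl < Ca < N < Mg.

Mg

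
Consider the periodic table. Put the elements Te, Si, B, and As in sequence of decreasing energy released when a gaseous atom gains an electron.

Adding an electron releases more energy for atoms nearer the top right (short of the noble gases).
A diagonal step moves right (one effect) and down (the opposite effect) at once.
As > B: period and group pull opposite ways; the across-period shift dominates (78 vs 27 kJ/mol).
Si > As: period and group pull opposite ways; the down-group shift dominates (134 vs 78 kJ/mol).
Te > Si: the two effects oppose for this pair; the across-period effect wins (190 vs 134 kJ/mol).
Approximate values (kJ/mol): B 27, Si 134, As 78, Te 190.
So from highest to lowest: Te > Si > As > B.

Te > Si > As > B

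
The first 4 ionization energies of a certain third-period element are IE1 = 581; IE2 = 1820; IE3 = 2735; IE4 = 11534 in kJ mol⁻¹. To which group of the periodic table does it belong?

Group 13

Look for the largest jump between consecutive ionization energies: IE4/IE3 ≈ 4.2, far larger than any earlier ratio.
That jump marks the point where a core electron is being removed. So the atom has 3 valence electrons.
A main-group element with 3 valence electrons is in group 13.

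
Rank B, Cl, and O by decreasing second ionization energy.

The second ionization energy removes an electron from the +1 ion. For each element: B⁺ still has 2 valence electrons; Cl⁺ still has 6 valence electrons; O⁺ still has 5 valence electrons.
All are still removing valence electrons, so compare the +1 ions as you would atoms: IE_2 generally rises across a period (higher Z_eff) and falls down a group (larger shell), subject to the usual subshell exceptions.
Valence configurations: B⁺ [He]2s², Cl⁺ [Ne]3s²3p⁴, O⁺ [He]2s²2p³.
Tabulated IE_2 (kJ/mol): B 2427, Cl 2298, O 3388.
Hence IE_2: Cl < B < O.

O > B > Cl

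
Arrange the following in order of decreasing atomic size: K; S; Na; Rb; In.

Rb > K > Na > In > S

Radius decreases left→right (rising Z_eff, same n) and increases top→bottom (higher n).
Neither a single period nor a single group — weigh both effects.
In > S: both effects reinforce here, so In is clearly the larger of the two.
Na > In: period and group pull opposite ways; the across-period shift dominates (155 vs 142 pm).
K > Na: K sits below Na in group 1, so the down-group effect alone puts K larger.
Rb > K: Rb sits below K in group 1, so the down-group effect alone puts Rb larger.
Approximate values (pm): Na 155, S 103, K 196, Rb 210, In 142.
So from largest to smallest: Rb > K > Na > In > S.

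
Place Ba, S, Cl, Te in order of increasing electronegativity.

Ba, Te, S, Cl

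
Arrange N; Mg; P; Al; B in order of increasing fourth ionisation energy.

The fourth ionization energy removes an electron from the +3 ion. For each element: N³⁺ still has 2 valence electrons; Mg³⁺ is already 1 electron into the core; P³⁺ still has 2 valence electrons; Al³⁺ is the bare [Ne] core; B³⁺ is the bare [He] core.
Pulling an electron out of a noble-gas core costs far more than removing a remaining valence electron, so Mg, Al and B sit at the high end of IE_4.
Valence configurations: N³⁺ [He]2s², P³⁺ [Ne]3s².
The numbers (kJ/mol): N 7475, Mg 10543, P 4964, Al 11577, B 25026.
Hence IE_4: P < N < Mg < Al < B.

P < N < Mg < Al < B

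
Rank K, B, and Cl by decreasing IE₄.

B > K > Cl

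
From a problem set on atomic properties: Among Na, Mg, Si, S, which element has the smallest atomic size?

S

Across a period the added protons contract the valence shell; down a group each new principal shell makes the atom larger.
All lie in period 3, so atomic radius increases right to left.
The smallest atomic size among these belongs to S.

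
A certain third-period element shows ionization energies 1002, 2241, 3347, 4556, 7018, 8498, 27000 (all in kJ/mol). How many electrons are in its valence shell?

Look for the largest jump between consecutive ionization energies: IE7/IE6 ≈ 3.2, far larger than any earlier ratio.
That jump marks the point where a core electron is being removed. So the atom has 6 valence electrons.

6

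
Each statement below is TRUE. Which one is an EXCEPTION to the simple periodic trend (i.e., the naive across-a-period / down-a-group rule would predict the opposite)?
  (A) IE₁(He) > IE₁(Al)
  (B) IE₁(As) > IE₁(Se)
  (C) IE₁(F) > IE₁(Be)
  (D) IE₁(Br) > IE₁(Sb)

(B)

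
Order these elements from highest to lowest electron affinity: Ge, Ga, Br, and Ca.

Ca is in period 4, group 2; Ga is in period 4, group 13; Ge is in period 4, group 14; Br is in period 4, group 17.
Electron affinity generally becomes more exothermic across a period toward the halogens and less exothermic down a group.
All lie in period 4, so electron affinity increases left to right.
So from highest to lowest: Br > Ge > Ga > Ca.

Br > Ge > Ga > Ca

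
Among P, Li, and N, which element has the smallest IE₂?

P

After 1 electron has been removed, what remains? P⁺ still has 4 valence electrons; Li⁺ is the bare [He] core; N⁺ still has 4 valence electrons.
Core electrons are held far more tightly than valence electrons, so Li tops the IE_2 order.
Valence configurations: P⁺ [Ne]3s²3p², N⁺ [He]2s²2p².
The numbers (kJ/mol): P 1907, Li 7298, N 2856.
Putting it together, IE_2: P < N < Li.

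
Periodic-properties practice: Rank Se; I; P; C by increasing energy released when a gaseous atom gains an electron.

C is in period 2, group 14; P is in period 3, group 15; Se is in period 4, group 16; I is in period 5, group 17.
Adding an electron releases more energy for atoms nearer the top right (short of the noble gases).
These sit on a diagonal, where the across-period and down-group effects partly cancel.
C > P: period and group pull opposite ways; the down-group shift dominates (122 vs 72 kJ/mol).
Se > C: period and group pull opposite ways; the across-period shift dominates (195 vs 122 kJ/mol).
I > Se: the two effects oppose for this pair; the across-period effect wins (295 vs 195 kJ/mol).
For reference (kJ/mol): C 122, P 72, Se 195, I 295.
So from lowest to highest: P < C < Se < I.

P < C < Se < I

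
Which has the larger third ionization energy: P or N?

N

After 2 electrons have been removed, what remains? P²⁺ still has 3 valence electrons; N²⁺ still has 3 valence electrons.
All are still removing valence electrons, so compare the +2 ions as you would atoms: IE_3 generally rises across a period (higher Z_eff) and falls down a group (larger shell), subject to the usual subshell exceptions.
Valence configurations: P²⁺ [Ne]3s²3p¹, N²⁺ [He]2s²2p¹.
The numbers (kJ/mol): P 2914, N 4578.
So the third ionization energies run P < N.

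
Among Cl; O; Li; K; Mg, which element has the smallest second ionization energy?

Consider each +1 ion: Cl⁺ still has 6 valence electrons; O⁺ still has 5 valence electrons; Li⁺ is the bare [He] core; K⁺ is the bare [Ar] core; Mg⁺ still has 1 valence electron.
Usually core removal costs more than valence removal, but here the competition is close: a tightly held n=2 valence electron can cost more to remove than an n=3 core electron, so the actual values have to decide it.
Valence configurations: Cl⁺ [Ne]3s²3p⁴, O⁺ [He]2s²2p³, Mg⁺ [Ne]3s¹.
Approximate IE_2 values (kJ/mol): Cl 2298, O 3388, Li 7298, K 3052, Mg 1451.
Putting it together, IE_2: Mg < Cl < K < O < Li.

Mg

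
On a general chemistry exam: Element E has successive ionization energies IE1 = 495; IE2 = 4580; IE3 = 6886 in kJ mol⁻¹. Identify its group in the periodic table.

Group 1

Look for the largest jump between consecutive ionization energies: IE2/IE1 ≈ 9.3, far larger than any earlier ratio.
That jump marks the point where a core electron is being removed. So the atom has 1 valence electron.
A main-group element with 1 valence electron is in group 1.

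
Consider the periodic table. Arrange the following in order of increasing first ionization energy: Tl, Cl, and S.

S is in period 3, group 16; Cl is in period 3, group 17; Tl is in period 6, group 13.
First ionization energy rises across a period (greater Z_eff holds electrons more tightly) and falls down a group (valence electrons are farther from the nucleus).
Here both period and group differ, so the two effects have to be weighed against each other.
S > Tl: both effects reinforce here, so S is clearly the higher of the two.
Cl > S: both are in period 3; the period trend gives Cl the larger value.
Approximate values (kJ/mol): S 1000, Cl 1251, Tl 589.
So from lowest to highest: Tl < S < Cl.

Tl < S < Cl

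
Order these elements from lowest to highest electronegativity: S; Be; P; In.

Be < In < P < S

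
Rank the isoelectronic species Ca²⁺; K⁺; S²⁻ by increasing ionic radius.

All of these have 18 electrons, so size is governed by nuclear charge alone: the more protons, the stronger the pull on the same electron cloud, and the smaller the ion.
Nuclear charges: Ca²⁺ (Z=20), K⁺ (Z=19), S²⁻ (Z=16).
Smallest to largest: Ca²⁺ < K⁺ < S²⁻.

Ca²⁺ < K⁺ < S²⁻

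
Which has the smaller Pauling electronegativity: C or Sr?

C is in period 2, group 14; Sr is in period 5, group 2.
Smaller atoms with higher effective nuclear charge are more electronegative.
Neither a single period nor a single group — weigh both effects.
C > Sr: relative to Sr, both the across-period and down-group shifts push C's electronegativity up.
For reference (Pauling): C 2.55, Sr 0.95.
So Sr has the smaller Pauling electronegativity (Sr < C).

Sr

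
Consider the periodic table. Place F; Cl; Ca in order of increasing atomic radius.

F < Cl < Ca

Moving right in a period, electrons are added to the same shell under a stronger nuclear pull, so atoms get smaller; moving down, a new shell is opened and atoms get larger.
Neither a single period nor a single group — weigh both effects.
Cl > F: Cl sits below F in group 17, so the down-group effect alone puts Cl larger.
Ca > Cl: relative to Cl, both the across-period and down-group shifts push Ca's atomic radius up.
Approximate values (pm): F 64, Cl 99, Ca 171.
So from smallest to largest: F < Cl < Ca.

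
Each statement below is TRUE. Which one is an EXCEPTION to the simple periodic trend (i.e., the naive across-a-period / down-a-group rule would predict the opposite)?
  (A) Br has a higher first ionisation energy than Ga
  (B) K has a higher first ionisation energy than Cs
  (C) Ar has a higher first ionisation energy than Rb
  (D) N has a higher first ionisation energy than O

The general trend: first ionisation energy increases across a period and decreases down a group.
(A) Br (period 4, group 17) vs Ga (period 4, group 13): the stated order agrees with the simple trend.
(B) K (period 4, group 1) vs Cs (period 6, group 1): the stated order agrees with the simple trend.
(C) Ar (period 3, group 18) vs Rb (period 5, group 1): the stated order agrees with the simple trend.
(D) N (period 2, group 15) vs O (period 2, group 16): the stated order contradicts the simple trend.
The exception is (D): pairing an electron in O's 2p⁴ costs repulsion energy, so O ionizes more easily than half-filled N (2p³).

(D)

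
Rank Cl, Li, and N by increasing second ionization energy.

IE_2 is the cost of taking one more electron from the +1 cation: Cl⁺ still has 6 valence electrons; Li⁺ is the bare [He] core; N⁺ still has 4 valence electrons.
Breaking into a closed-shell core is much more expensive than removing a leftover valence electron — Li has the largest IE_2 here.
Valence configurations: Cl⁺ [Ne]3s²3p⁴, N⁺ [He]2s²2p².
Tabulated IE_2 (kJ/mol): Cl 2298, Li 7298, N 2856.
Putting it together, IE_2: Cl < N < Li.

Cl < N < Li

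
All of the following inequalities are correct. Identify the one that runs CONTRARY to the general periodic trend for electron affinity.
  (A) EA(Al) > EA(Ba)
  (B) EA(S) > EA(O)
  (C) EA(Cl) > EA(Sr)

The general trend: electron affinity increases across a period and decreases down a group.
(A) Al (period 3, group 13) vs Ba (period 6, group 2): the stated order agrees with the simple trend.
(B) S (period 3, group 16) vs O (period 2, group 16): the stated order contradicts the simple trend.
(C) Cl (period 3, group 17) vs Sr (period 5, group 2): the stated order agrees with the simple trend.
The exception is (B): the compact 2p subshell of O repels the added electron more than S's larger 3p does.

(B)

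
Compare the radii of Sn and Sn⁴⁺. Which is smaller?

Forming Sn⁴⁺ removes 4 electrons from Sn. Fewer electrons for the same nuclear charge means less shielding and a higher Z_eff on the remaining electrons.
A cation is smaller than its parent atom: Sn⁴⁺ < Sn.

Sn⁴⁺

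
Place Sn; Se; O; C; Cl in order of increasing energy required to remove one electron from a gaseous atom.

C is in period 2, group 14; O is in period 2, group 16; Cl is in period 3, group 17; Se is in period 4, group 16; Sn is in period 5, group 14.
IE₁ increases left→right with effective nuclear charge and decreases top→bottom as the valence shell moves farther out.
Here both period and group differ, so the two effects have to be weighed against each other.
Se > Sn: relative to Sn, both the across-period and down-group shifts push Se's first ionization energy up.
C > Se: period and group pull opposite ways; the down-group shift dominates (1086 vs 941 kJ/mol).
Cl > C: the two effects oppose for this pair; the across-period effect wins (1251 vs 1086 kJ/mol).
O > Cl: period and group pull opposite ways; the down-group shift dominates (1314 vs 1251 kJ/mol).
Approximate values (kJ/mol): C 1086, O 1314, Cl 1251, Se 941, Sn 709.
So from lowest to highest: Sn < Se < C < Cl < O.

Sn, Se, C, Cl, O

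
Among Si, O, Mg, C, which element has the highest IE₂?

O

Consider each +1 ion: Si⁺ still has 3 valence electrons; O⁺ still has 5 valence electrons; Mg⁺ still has 1 valence electron; C⁺ still has 3 valence electrons.
All are still removing valence electrons, so compare the +1 ions as you would atoms: IE_2 generally rises across a period (higher Z_eff) and falls down a group (larger shell), subject to the usual subshell exceptions.
Valence configurations: Si⁺ [Ne]3s²3p¹, O⁺ [He]2s²2p³, Mg⁺ [Ne]3s¹, C⁺ [He]2s²2p¹.
Approximate IE_2 values (kJ/mol): Si 1577, O 3388, Mg 1451, C 2353.
Overall IE_2 order: Mg < Si < C < O.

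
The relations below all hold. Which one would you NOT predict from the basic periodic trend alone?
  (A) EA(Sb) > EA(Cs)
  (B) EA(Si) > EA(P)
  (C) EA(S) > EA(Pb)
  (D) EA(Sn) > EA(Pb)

The general trend: electron affinity increases across a period and decreases down a group.
(A) Sb (period 5, group 15) vs Cs (period 6, group 1): the stated order agrees with the simple trend.
(B) Si (period 3, group 14) vs P (period 3, group 15): the stated order contradicts the simple trend.
(C) S (period 3, group 16) vs Pb (period 6, group 14): the stated order agrees with the simple trend.
(D) Sn (period 5, group 14) vs Pb (period 6, group 14): the stated order agrees with the simple trend.
The exception is (B): adding an electron to P's half-filled 3p³ is unfavourable, so Si (3p²) has the more exothermic EA.

(B)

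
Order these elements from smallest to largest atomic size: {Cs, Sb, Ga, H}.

H is in period 1, group 1; Ga is in period 4, group 13; Sb is in period 5, group 15; Cs is in period 6, group 1.
Across a period the added protons contract the valence shell; down a group each new principal shell makes the atom larger.
Here both period and group differ, so the two effects have to be weighed against each other.
Ga > H: the two effects oppose for this pair; the down-group effect wins (124 vs 32 pm).
Sb > Ga: the two effects oppose for this pair; the down-group effect wins (140 vs 124 pm).
Cs > Sb: relative to Sb, both the across-period and down-group shifts push Cs's atomic radius up.
For reference (pm): H 32, Ga 124, Sb 140, Cs 232.
So from smallest to largest: H < Ga < Sb < Cs.

H, Ga, Sb, Cs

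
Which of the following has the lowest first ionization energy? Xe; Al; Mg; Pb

Mg is in period 3, group 2; Al is in period 3, group 13; Xe is in period 5, group 18; Pb is in period 6, group 14.
IE₁ increases left→right with effective nuclear charge and decreases top→bottom as the valence shell moves farther out.
Neither a single period nor a single group — weigh both effects.
Pb > Al: period and group pull opposite ways; the across-period shift dominates (716 vs 578 kJ/mol).
Mg > Pb: the two effects oppose for this pair; the down-group effect wins (738 vs 716 kJ/mol).
Xe > Mg: the two effects oppose for this pair; the across-period effect wins (1170 vs 738 kJ/mol).
Note the exception: Mg has a higher first ionization energy than Al, contrary to the simple trend — Al's single 3p electron is easier to remove than one from Mg's filled 3s².
For reference (kJ/mol): Mg 738, Al 578, Xe 1170, Pb 716.
The lowest first ionization energy among these belongs to Al.

Al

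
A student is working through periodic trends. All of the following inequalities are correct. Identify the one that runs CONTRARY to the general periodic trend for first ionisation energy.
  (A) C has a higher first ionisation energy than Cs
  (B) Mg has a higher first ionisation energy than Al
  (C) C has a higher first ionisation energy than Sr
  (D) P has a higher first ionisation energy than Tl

(B)

The general trend: first ionisation energy increases across a period and decreases down a group.
(A) C (period 2, group 14) vs Cs (period 6, group 1): the stated order agrees with the simple trend.
(B) Mg (period 3, group 2) vs Al (period 3, group 13): the stated order contradicts the simple trend.
(C) C (period 2, group 14) vs Sr (period 5, group 2): the stated order agrees with the simple trend.
(D) P (period 3, group 15) vs Tl (period 6, group 13): the stated order agrees with the simple trend.
The exception is (B): Al's single 3p electron is easier to remove than one from Mg's filled 3s².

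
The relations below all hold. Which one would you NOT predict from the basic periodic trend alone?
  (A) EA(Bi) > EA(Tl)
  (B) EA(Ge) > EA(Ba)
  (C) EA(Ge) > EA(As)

(C)

The general trend: electron affinity increases across a period and decreases down a group.
(A) Bi (period 6, group 15) vs Tl (period 6, group 13): the stated order agrees with the simple trend.
(B) Ge (period 4, group 14) vs Ba (period 6, group 2): the stated order agrees with the simple trend.
(C) Ge (period 4, group 14) vs As (period 4, group 15): the stated order contradicts the simple trend.
The exception is (C): adding an electron to As's half-filled 4p³ is unfavourable, so Ge (4p²) has the more exothermic EA.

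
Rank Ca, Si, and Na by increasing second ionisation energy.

Ca < Si < Na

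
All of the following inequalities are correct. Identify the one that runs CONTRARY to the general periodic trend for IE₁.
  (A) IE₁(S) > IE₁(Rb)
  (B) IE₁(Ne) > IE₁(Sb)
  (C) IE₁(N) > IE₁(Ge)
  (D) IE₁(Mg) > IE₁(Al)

(D)

The general trend: IE₁ increases across a period and decreases down a group.
(A) S (period 3, group 16) vs Rb (period 5, group 1): the stated order agrees with the simple trend.
(B) Ne (period 2, group 18) vs Sb (period 5, group 15): the stated order agrees with the simple trend.
(C) N (period 2, group 15) vs Ge (period 4, group 14): the stated order agrees with the simple trend.
(D) Mg (period 3, group 2) vs Al (period 3, group 13): the stated order contradicts the simple trend.
The exception is (D): Al's single 3p electron is easier to remove than one from Mg's filled 3s².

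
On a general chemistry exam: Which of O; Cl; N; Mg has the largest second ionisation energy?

Consider each +1 ion: O⁺ still has 5 valence electrons; Cl⁺ still has 6 valence electrons; N⁺ still has 4 valence electrons; Mg⁺ still has 1 valence electron.
All are still removing valence electrons, so compare the +1 ions as you would atoms: IE_2 generally rises across a period (higher Z_eff) and falls down a group (larger shell), subject to the usual subshell exceptions.
Valence configurations: O⁺ [He]2s²2p³, Cl⁺ [Ne]3s²3p⁴, N⁺ [He]2s²2p², Mg⁺ [Ne]3s¹.
Tabulated IE_2 (kJ/mol): O 3388, Cl 2298, N 2856, Mg 1451.
Hence IE_2: Mg < Cl < N < O.

O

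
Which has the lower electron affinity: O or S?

O

O is in period 2, group 16; S is in period 3, group 16.
EA tends to increase across a period and decrease down a group, though the pattern is less regular than for IE or radius.
All are in group 16; the group trend (electron affinity increases up the group) applies, with the exception below.
Note the exception: S has a higher electron affinity than O, contrary to the simple trend — the compact 2p subshell of O repels the added electron more than S's larger 3p does.
Tabulated electron affinity (kJ/mol): O 141, S 200.
So O has the lower electron affinity (O < S).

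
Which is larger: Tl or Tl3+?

Tl

Forming Tl3+ removes 3 electrons from Tl. Fewer electrons for the same nuclear charge means less shielding and a higher Z_eff on the remaining electrons, and for main-group metals the entire outer shell is lost.
A cation is smaller than its parent atom: Tl3+ < Tl.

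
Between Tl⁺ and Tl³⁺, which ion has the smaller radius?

Tl³⁺

Both ions have Z = 81 protons, but Tl³⁺ has lost more electrons, so its remaining electrons feel a larger effective nuclear charge per electron and are pulled in more tightly.
Higher positive charge → smaller ion, so Tl⁺ > Tl³⁺.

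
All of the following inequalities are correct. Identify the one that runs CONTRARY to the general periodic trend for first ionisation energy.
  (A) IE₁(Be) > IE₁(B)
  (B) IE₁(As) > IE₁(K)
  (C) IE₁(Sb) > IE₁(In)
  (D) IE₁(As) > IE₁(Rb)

(A)

The general trend: first ionisation energy increases across a period and decreases down a group.
(A) Be (period 2, group 2) vs B (period 2, group 13): the stated order contradicts the simple trend.
(B) As (period 4, group 15) vs K (period 4, group 1): the stated order agrees with the simple trend.
(C) Sb (period 5, group 15) vs In (period 5, group 13): the stated order agrees with the simple trend.
(D) As (period 4, group 15) vs Rb (period 5, group 1): the stated order agrees with the simple trend.
The exception is (A): removing B's lone 2p electron is easier than breaking Be's filled 2s².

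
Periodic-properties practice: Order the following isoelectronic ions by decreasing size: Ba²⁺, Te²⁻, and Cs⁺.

Te²⁻ > Cs⁺ > Ba²⁺

All of these have 54 electrons, so size is governed by nuclear charge alone: the more protons, the stronger the pull on the same electron cloud, and the smaller the ion.
Nuclear charges: Ba²⁺ (Z=56), Cs⁺ (Z=55), Te²⁻ (Z=52).
Largest to smallest: Te²⁻ > Cs⁺ > Ba²⁺.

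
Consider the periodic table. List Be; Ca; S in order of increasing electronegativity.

EN rises left→right (higher Z_eff, smaller atoms) and falls top→bottom (larger, more shielded atoms).
These span different periods and groups, so the two trends combine.
Be > Ca: they share group 2; the group trend gives Be the larger value.
S > Be: period and group pull opposite ways; the across-period shift dominates (2.58 vs 1.57).
For reference (Pauling): Be 1.57, S 2.58, Ca 1.00.
So from lowest to highest: Ca < Be < S.

Ca < Be < S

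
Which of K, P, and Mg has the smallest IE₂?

Mg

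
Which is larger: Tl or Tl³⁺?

Tl

Forming Tl³⁺ removes 3 electrons from Tl. Fewer electrons for the same nuclear charge means less shielding and a higher Z_eff on the remaining electrons, and for main-group metals the entire outer shell is lost.
A cation is smaller than its parent atom: Tl³⁺ < Tl.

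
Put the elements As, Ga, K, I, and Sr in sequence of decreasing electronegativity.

I, As, Ga, Sr, K

K is in period 4, group 1; Ga is in period 4, group 13; As is in period 4, group 15; Sr is in period 5, group 2; I is in period 5, group 17.
Electronegativity increases across a period and decreases down a group, tracking effective nuclear charge and atomic size.
These span different periods and groups, so the two trends combine.
Sr > K: period and group pull opposite ways; the across-period shift dominates (0.95 vs 0.82).
Ga > Sr: relative to Sr, both the across-period and down-group shifts push Ga's electronegativity up.
As > Ga: both are in period 4; the period trend gives As the larger value.
I > As: the two effects oppose for this pair; the across-period effect wins (2.66 vs 2.18).
Tabulated electronegativity (Pauling): K 0.82, Ga 1.81, As 2.18, Sr 0.95, I 2.66.
So from highest to lowest: I > As > Ga > Sr > K.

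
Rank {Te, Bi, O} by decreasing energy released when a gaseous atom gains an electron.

Te, O, Bi

EA tends to increase across a period and decrease down a group, though the pattern is less regular than for IE or radius.
These span different periods and groups, so the two trends combine.
O > Bi: relative to Bi, both the across-period and down-group shifts push O's electron affinity up.
Te > O: this pair runs against the simple trend — see the exception note.
Note the exception: Te has a higher electron affinity than O, contrary to the simple trend — O's compact 2p subshell gives strong electron–electron repulsion on the added electron.
For reference (kJ/mol): O 141, Te 190, Bi 91.
So from highest to lowest: Te > O > Bi.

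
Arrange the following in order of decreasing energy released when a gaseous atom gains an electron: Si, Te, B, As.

Te > Si > As > B

B is in period 2, group 13; Si is in period 3, group 14; As is in period 4, group 15; Te is in period 5, group 16.
EA tends to increase across a period and decrease down a group, though the pattern is less regular than for IE or radius.
A diagonal step moves right (one effect) and down (the opposite effect) at once.
As > B: period and group pull opposite ways; the across-period shift dominates (78 vs 27 kJ/mol).
Si > As: the two effects oppose for this pair; the down-group effect wins (134 vs 78 kJ/mol).
Te > Si: the two effects oppose for this pair; the across-period effect wins (190 vs 134 kJ/mol).
Approximate values (kJ/mol): B 27, Si 134, As 78, Te 190.
So from highest to lowest: Te > Si > As > B.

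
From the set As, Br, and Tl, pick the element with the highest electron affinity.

Br

As is in period 4, group 15; Br is in period 4, group 17; Tl is in period 6, group 13.
Adding an electron releases more energy for atoms nearer the top right (short of the noble gases).
Neither a single period nor a single group — weigh both effects.
As > Tl: both effects reinforce here, so As is clearly the higher of the two.
Br > As: Br lies to the right of As in period 4, so the across-period effect alone puts Br higher.
For reference (kJ/mol): As 78, Br 325, Tl 19.
The highest electron affinity among these belongs to Br.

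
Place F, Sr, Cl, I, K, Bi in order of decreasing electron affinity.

F is in period 2, group 17; Cl is in period 3, group 17; K is in period 4, group 1; Sr is in period 5, group 2; I is in period 5, group 17; Bi is in period 6, group 15.
EA tends to increase across a period and decrease down a group, though the pattern is less regular than for IE or radius.
Here both period and group differ, so the two effects have to be weighed against each other.
K > Sr: the two effects oppose for this pair; the down-group effect wins (48 vs 5 kJ/mol).
Bi > K: period and group pull opposite ways; the across-period shift dominates (91 vs 48 kJ/mol).
I > Bi: relative to Bi, both the across-period and down-group shifts push I's electron affinity up.
F > I: F sits above I in group 17, so the down-group effect alone puts F higher.
Cl > F: this pair runs against the simple trend — see the exception note.
Note the exception: Cl has a higher electron affinity than F, contrary to the simple trend — F's small 2p subshell makes the incoming electron feel strong e⁻–e⁻ repulsion, so Cl actually releases more energy on gaining an electron.
For reference (kJ/mol): F 328, Cl 349, K 48, Sr 5, I 295, Bi 91.
So from highest to lowest: Cl > F > I > Bi > K > Sr.

Cl > F > I > Bi > K > Sr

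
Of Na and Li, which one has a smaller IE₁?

Na

Li is in period 2, group 1; Na is in period 3, group 1.
First ionization energy rises across a period (greater Z_eff holds electrons more tightly) and falls down a group (valence electrons are farther from the nucleus).
All are in group 1, so first ionization energy increases up the group.
So Na has the smaller IE₁ (Na < Li).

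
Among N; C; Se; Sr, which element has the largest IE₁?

First ionization energy rises across a period (greater Z_eff holds electrons more tightly) and falls down a group (valence electrons are farther from the nucleus).
Here both period and group differ, so the two effects have to be weighed against each other.
Se > Sr: relative to Sr, both the across-period and down-group shifts push Se's first ionization energy up.
C > Se: period and group pull opposite ways; the down-group shift dominates (1086 vs 941 kJ/mol).
N > C: N lies to the right of C in period 2, so the across-period effect alone puts N higher.
Approximate values (kJ/mol): C 1086, N 1402, Se 941, Sr 550.
The largest IE₁ among these belongs to N.

N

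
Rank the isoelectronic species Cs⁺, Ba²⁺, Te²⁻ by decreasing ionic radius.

All of these have 54 electrons, so size is governed by nuclear charge alone: the more protons, the stronger the pull on the same electron cloud, and the smaller the ion.
Nuclear charges: Ba²⁺ (Z=56), Cs⁺ (Z=55), Te²⁻ (Z=52).
Largest to smallest: Te²⁻ > Cs⁺ > Ba²⁺.

Te²⁻ > Cs⁺ > Ba²⁺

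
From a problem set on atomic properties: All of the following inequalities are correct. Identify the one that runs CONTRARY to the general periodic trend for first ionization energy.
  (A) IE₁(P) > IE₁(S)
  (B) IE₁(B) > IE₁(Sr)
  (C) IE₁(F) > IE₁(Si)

(A)

The general trend: first ionization energy increases across a period and decreases down a group.
(A) P (period 3, group 15) vs S (period 3, group 16): the stated order contradicts the simple trend.
(B) B (period 2, group 13) vs Sr (period 5, group 2): the stated order agrees with the simple trend.
(C) F (period 2, group 17) vs Si (period 3, group 14): the stated order agrees with the simple trend.
The exception is (A): S (3p⁴) ionizes more easily than half-filled P (3p³) because the paired 3p electron in S is pushed out by e⁻–e⁻ repulsion.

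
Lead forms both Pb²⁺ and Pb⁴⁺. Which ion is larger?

Pb²⁺

Both ions have Z = 82 protons, but Pb⁴⁺ has lost more electrons, so its remaining electrons feel a larger effective nuclear charge per electron and are pulled in more tightly.
Higher positive charge → smaller ion, so Pb²⁺ > Pb⁴⁺.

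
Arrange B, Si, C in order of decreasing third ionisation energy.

C > B > Si

The third ionization energy removes an electron from the +2 ion. For each element: B²⁺ still has 1 valence electron; Si²⁺ still has 2 valence electrons; C²⁺ still has 2 valence electrons.
All are still removing valence electrons, so compare the +2 ions as you would atoms: IE_3 generally rises across a period (higher Z_eff) and falls down a group (larger shell), subject to the usual subshell exceptions.
Valence configurations: B²⁺ [He]2s¹, Si²⁺ [Ne]3s², C²⁺ [He]2s².
Approximate IE_3 values (kJ/mol): B 3660, Si 3232, C 4620.
So the third ionization energies run Si < B < C.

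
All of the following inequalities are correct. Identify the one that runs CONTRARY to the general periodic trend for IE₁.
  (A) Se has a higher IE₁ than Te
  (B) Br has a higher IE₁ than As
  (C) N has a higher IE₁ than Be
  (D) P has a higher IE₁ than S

(D)

The general trend: IE₁ increases across a period and decreases down a group.
(A) Se (period 4, group 16) vs Te (period 5, group 16): the stated order agrees with the simple trend.
(B) Br (period 4, group 17) vs As (period 4, group 15): the stated order agrees with the simple trend.
(C) N (period 2, group 15) vs Be (period 2, group 2): the stated order agrees with the simple trend.
(D) P (period 3, group 15) vs S (period 3, group 16): the stated order contradicts the simple trend.
The exception is (D): S (3p⁴) ionizes more easily than half-filled P (3p³) because the paired 3p electron in S is pushed out by e⁻–e⁻ repulsion.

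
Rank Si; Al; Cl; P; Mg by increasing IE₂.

Mg < Si < Al < P < Cl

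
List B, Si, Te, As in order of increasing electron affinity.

B < As < Si < Te

B is in period 2, group 13; Si is in period 3, group 14; As is in period 4, group 15; Te is in period 5, group 16.
Electron affinity generally becomes more exothermic across a period toward the halogens and less exothermic down a group.
A diagonal step moves right (one effect) and down (the opposite effect) at once.
As > B: the two effects oppose for this pair; the across-period effect wins (78 vs 27 kJ/mol).
Si > As: period and group pull opposite ways; the down-group shift dominates (134 vs 78 kJ/mol).
Te > Si: period and group pull opposite ways; the across-period shift dominates (190 vs 134 kJ/mol).
Approximate values (kJ/mol): B 27, Si 134, As 78, Te 190.
So from lowest to highest: B < As < Si < Te.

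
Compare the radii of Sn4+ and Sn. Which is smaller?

Forming Sn4+ removes 4 electrons from Sn. Fewer electrons for the same nuclear charge means less shielding and a higher Z_eff on the remaining electrons.
A cation is smaller than its parent atom: Sn4+ < Sn.

Sn4+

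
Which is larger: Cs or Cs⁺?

Cs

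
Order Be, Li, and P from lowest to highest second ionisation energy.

Be < P < Li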